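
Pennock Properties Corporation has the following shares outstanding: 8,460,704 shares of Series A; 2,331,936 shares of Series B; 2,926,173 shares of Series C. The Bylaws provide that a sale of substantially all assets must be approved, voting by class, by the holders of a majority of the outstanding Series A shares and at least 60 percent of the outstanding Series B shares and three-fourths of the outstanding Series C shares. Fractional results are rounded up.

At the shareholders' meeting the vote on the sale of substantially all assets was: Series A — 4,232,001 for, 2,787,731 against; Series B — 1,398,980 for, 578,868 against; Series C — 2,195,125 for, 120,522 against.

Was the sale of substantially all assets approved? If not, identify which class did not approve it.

Not approved — the Series B shares did not give the required vote.

Series A: a majority of 8460704 is 4230353; 4,230,353 required, 4,232,001 in favor — approved.
Series B: 3/5 of 2331936 = 1399161.60, rounded up to 1399162; 1,399,162 required, 1,398,980 in favor — not approved.
Series C: 3/4 of 2926173 = 2194629.75, rounded up to 2194630; 2,194,630 required, 2,195,125 in favor — approved.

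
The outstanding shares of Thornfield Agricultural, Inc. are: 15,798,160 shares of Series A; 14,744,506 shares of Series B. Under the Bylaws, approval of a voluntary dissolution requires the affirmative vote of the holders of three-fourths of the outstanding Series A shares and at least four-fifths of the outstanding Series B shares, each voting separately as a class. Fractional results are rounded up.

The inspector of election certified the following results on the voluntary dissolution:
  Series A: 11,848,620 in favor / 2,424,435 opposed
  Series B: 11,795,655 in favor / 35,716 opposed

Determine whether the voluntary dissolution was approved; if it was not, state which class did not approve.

Approved — every class gave the required vote.

Series A: 3/4 of 15798160 = 11848620; 11,848,620 required, 11,848,620 in favor — approved.
Series B: 4/5 of 14744506 = 11795604.80, rounded up to 11795605; 11,795,605 required, 11,795,655 in favor — approved.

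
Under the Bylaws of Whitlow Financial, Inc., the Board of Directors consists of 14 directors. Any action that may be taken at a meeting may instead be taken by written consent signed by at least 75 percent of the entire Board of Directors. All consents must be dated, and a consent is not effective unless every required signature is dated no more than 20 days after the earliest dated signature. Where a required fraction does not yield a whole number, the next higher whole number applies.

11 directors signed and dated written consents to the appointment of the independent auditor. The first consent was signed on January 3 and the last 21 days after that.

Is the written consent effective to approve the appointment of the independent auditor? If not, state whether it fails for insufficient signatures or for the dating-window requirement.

Signatures required: at least 75 percent of 14 — 3/4 of 14 = 10.50, rounded up to 11, so 11 needed; 11 signed. Sufficient.
Dating window: the latest signature is 21 days after the earliest; the limit is 20 days. Outside the window.

Not effective — dating-window requirement not satisfied.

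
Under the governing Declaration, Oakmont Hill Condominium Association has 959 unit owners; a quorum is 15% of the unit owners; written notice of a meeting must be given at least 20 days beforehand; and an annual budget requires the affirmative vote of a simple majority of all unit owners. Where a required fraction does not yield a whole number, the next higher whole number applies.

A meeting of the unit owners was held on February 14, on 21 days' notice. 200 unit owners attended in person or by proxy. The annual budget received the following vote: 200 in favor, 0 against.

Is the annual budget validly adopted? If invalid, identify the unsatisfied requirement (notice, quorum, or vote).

Notice: 21 days given; 20 required. Satisfied.
Quorum: 15% of 959 = 143.85, rounded up to 144; 200 present. Satisfied.
Vote: requires a majority of all unit owners (959); a majority of 959 is 480, so 480 needed; 200 in favor. Not satisfied.

Invalid — vote requirement not satisfied.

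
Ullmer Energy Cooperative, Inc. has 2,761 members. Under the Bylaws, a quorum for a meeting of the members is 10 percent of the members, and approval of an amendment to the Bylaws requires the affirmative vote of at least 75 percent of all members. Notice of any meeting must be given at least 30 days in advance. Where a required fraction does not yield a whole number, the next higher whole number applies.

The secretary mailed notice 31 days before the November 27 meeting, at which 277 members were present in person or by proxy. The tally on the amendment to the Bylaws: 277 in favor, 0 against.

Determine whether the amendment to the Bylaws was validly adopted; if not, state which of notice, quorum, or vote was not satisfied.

Notice: 31 days given; 30 required. Satisfied.
Quorum: 10% of 2,761 = 276.10, rounded up to 277; 277 present. Satisfied.
Vote: requires three-fourths of all members (2,761); 3/4 of 2761 = 2070.75, rounded up to 2071, so 2,071 needed; 277 in favor. Not satisfied.

Invalid — vote requirement not satisfied.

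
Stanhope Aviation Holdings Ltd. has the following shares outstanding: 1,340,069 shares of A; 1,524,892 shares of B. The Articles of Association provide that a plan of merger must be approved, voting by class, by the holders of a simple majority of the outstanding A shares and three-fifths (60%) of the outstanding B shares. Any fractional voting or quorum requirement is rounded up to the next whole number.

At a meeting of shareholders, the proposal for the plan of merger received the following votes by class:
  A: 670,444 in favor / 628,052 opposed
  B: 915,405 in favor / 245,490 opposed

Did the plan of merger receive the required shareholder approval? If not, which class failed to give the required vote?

A: a majority of 1340069 is 670035; 670,035 required, 670,444 in favor — approved.
B: 3/5 of 1524892 = 914935.20, rounded up to 914936; 914,936 required, 915,405 in favor — approved.

Approved — every class gave the required vote.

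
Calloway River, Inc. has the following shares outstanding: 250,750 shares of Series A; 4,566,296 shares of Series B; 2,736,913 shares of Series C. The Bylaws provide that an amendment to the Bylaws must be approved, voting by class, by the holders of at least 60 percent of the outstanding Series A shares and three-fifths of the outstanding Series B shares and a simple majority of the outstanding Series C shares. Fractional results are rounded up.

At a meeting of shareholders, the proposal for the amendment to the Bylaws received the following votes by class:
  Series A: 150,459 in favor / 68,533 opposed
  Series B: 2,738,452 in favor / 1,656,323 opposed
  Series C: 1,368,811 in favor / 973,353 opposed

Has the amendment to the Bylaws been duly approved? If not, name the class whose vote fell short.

Not approved — the Series B shares did not give the required vote.

Series A: 3/5 of 250750 = 150450; 150,450 required, 150,459 in favor — approved.
Series B: 3/5 of 4566296 = 2739777.60, rounded up to 2739778; 2,739,778 required, 2,738,452 in favor — not approved.
Series C: a majority of 2736913 is 1368457; 1,368,457 required, 1,368,811 in favor — approved.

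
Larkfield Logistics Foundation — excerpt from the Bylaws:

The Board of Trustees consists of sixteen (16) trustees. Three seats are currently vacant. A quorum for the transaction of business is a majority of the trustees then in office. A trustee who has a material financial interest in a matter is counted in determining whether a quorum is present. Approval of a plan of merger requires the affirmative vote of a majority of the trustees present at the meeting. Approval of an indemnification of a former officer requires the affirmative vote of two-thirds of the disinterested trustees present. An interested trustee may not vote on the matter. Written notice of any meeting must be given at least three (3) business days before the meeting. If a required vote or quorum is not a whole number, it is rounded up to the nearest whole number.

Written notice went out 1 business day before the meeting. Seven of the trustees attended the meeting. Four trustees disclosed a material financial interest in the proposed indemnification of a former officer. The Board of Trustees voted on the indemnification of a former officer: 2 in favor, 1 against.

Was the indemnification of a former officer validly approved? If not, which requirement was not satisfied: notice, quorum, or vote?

Notice: 1 business day given; 3 required (1 < 3). Not satisfied.
Quorum: 7 present (interested trustees count toward quorum); quorum is 7. Satisfied.
Vote: the indemnification of a former officer requires two-thirds of the disinterested trustees present (7 − 4 = 3). 2/3 of 3 = 2, so 2 affirmative votes are needed; 2 voted in favor. Satisfied.

Invalid — notice requirement not satisfied.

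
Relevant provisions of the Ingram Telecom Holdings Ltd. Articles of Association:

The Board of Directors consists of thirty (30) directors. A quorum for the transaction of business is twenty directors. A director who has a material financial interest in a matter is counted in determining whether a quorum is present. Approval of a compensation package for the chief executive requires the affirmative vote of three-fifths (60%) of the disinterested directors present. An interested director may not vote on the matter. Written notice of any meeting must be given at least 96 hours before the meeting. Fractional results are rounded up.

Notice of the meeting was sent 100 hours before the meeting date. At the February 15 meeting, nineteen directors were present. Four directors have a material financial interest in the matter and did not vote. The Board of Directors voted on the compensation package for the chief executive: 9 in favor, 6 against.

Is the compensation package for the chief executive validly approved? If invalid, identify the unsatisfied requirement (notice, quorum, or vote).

Invalid — quorum requirement not satisfied.

Notice: 100 hours given; 96 required (100 ≥ 96). Satisfied.
Quorum: 19 present (interested directors count toward quorum); quorum is 20. Not satisfied.
Vote: the compensation package for the chief executive requires three-fifths of the disinterested directors present (19 − 4 = 15). 3/5 of 15 = 9, so 9 affirmative votes are needed; 9 voted in favor. Satisfied. (Moot — without a quorum no business can be validly transacted.)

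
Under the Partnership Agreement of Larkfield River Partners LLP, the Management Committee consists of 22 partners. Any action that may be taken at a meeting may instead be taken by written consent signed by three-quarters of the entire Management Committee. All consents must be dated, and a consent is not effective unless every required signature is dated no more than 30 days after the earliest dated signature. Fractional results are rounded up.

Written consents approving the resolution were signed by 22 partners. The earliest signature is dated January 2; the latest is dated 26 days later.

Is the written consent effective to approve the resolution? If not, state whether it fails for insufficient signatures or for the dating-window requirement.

Effective — both the signature and dating-window requirements are satisfied.

Signatures required: three-quarters of 22 — 3/4 of 22 = 16.50, rounded up to 17, so 17 needed; 22 signed. Sufficient.
Dating window: the latest signature is 26 days after the earliest; the limit is 30 days. Within the window.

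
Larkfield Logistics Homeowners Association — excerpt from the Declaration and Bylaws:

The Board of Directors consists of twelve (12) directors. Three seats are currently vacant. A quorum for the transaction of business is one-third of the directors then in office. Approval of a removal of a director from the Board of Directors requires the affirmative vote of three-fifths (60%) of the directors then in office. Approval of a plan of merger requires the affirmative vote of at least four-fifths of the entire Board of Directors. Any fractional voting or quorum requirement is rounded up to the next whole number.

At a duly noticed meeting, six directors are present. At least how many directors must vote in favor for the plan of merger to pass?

The plan of merger requires four-fifths of the entire Board of Directors (12).
4/5 of 12 = 9.60, rounded up to 10.
(Only 6 can vote, so the plan of merger cannot pass at this meeting, but the required vote is still 10.)

10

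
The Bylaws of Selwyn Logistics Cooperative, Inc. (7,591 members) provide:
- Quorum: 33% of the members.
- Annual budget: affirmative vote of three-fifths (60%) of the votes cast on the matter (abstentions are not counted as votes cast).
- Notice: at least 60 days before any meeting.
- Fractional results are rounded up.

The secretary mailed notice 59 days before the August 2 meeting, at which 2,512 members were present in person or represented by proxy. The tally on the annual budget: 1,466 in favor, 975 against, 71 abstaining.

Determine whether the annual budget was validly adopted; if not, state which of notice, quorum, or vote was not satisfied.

Notice: 59 days given; 60 required. Not satisfied.
Quorum: 33% of 7,591 = 2,505.03, rounded up to 2,506; 2,512 present. Satisfied.
Vote: requires three-fifths of the votes cast (2,512 − 71 abstaining = 2,441); 3/5 of 2441 = 1464.60, rounded up to 1465, so 1,465 needed; 1,466 in favor. Satisfied.

Invalid — notice requirement not satisfied.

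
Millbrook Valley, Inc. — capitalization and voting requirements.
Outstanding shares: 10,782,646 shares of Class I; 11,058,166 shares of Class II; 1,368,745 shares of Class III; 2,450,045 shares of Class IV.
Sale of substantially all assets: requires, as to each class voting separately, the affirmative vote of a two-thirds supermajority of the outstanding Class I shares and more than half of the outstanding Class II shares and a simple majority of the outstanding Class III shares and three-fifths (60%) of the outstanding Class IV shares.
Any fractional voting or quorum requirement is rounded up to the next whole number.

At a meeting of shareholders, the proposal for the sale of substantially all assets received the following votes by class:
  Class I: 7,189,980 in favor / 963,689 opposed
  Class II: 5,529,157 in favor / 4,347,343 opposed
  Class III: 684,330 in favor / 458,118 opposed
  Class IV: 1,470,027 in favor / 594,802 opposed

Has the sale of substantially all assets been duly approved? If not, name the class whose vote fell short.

Class I: 2/3 of 10782646 = 7188430.67, rounded up to 7188431; 7,188,431 required, 7,189,980 in favor — approved.
Class II: a majority of 11058166 is 5529084; 5,529,084 required, 5,529,157 in favor — approved.
Class III: a majority of 1368745 is 684373; 684,373 required, 684,330 in favor — not approved.
Class IV: 3/5 of 2450045 = 1470027; 1,470,027 required, 1,470,027 in favor — approved.

Not approved — the Class III shares did not give the required vote.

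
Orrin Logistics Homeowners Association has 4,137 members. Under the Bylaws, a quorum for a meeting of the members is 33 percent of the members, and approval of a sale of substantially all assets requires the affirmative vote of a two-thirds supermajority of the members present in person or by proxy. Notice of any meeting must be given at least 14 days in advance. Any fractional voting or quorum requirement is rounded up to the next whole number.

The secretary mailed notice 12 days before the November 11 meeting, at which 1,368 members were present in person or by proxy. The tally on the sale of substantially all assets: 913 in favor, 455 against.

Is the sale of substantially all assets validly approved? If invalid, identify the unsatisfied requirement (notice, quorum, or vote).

Notice: 12 days given; 14 required. Not satisfied.
Quorum: 33% of 4,137 = 1,365.21, rounded up to 1,366; 1,368 present. Satisfied.
Vote: requires two-thirds of those present (1,368); 2/3 of 1368 = 912, so 912 needed; 913 in favor. Satisfied.

Invalid — notice requirement not satisfied.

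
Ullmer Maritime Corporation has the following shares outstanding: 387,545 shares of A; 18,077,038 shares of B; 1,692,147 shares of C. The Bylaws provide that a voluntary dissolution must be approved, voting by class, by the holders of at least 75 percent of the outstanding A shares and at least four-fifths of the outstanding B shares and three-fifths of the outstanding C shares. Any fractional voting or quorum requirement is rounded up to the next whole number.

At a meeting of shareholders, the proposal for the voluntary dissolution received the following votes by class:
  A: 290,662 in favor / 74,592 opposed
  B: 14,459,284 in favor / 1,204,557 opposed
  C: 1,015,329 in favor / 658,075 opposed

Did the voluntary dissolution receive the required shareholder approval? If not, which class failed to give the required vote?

Not approved — the B shares did not give the required vote.

A: 3/4 of 387545 = 290658.75, rounded up to 290659; 290,659 required, 290,662 in favor — approved.
B: 4/5 of 18077038 = 14461630.40, rounded up to 14461631; 14,461,631 required, 14,459,284 in favor — not approved.
C: 3/5 of 1692147 = 1015288.20, rounded up to 1015289; 1,015,289 required, 1,015,329 in favor — approved.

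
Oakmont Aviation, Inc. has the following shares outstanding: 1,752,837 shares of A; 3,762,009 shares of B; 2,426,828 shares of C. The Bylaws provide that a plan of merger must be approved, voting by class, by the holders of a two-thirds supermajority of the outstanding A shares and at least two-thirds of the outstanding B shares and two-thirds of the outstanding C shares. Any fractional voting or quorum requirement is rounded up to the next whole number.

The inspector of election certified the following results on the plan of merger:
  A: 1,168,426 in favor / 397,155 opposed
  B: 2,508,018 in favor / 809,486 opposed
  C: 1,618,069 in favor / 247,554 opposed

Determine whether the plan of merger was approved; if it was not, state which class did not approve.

Not approved — the A shares did not give the required vote.

A: 2/3 of 1752837 = 1168558; 1,168,558 required, 1,168,426 in favor — not approved.
B: 2/3 of 3762009 = 2508006; 2,508,006 required, 2,508,018 in favor — approved.
C: 2/3 of 2426828 = 1617885.33, rounded up to 1617886; 1,617,886 required, 1,618,069 in favor — approved.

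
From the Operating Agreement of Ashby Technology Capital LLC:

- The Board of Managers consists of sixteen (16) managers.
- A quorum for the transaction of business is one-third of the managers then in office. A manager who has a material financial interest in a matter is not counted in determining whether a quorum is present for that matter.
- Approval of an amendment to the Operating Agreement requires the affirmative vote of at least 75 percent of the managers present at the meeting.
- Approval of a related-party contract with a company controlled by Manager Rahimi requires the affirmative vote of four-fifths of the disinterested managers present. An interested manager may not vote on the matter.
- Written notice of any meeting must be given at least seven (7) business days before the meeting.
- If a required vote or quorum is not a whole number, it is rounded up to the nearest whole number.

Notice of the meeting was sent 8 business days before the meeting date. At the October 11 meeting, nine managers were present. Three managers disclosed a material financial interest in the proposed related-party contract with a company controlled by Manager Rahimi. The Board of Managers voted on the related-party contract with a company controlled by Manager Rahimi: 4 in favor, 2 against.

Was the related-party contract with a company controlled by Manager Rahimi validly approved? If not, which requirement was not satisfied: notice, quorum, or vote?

Notice: 8 business days given; 7 required (8 ≥ 7). Satisfied.
Quorum: 9 present, but the 3 interested managers do not count, leaving 6. Quorum is 6. Satisfied.
Vote: the related-party contract with a company controlled by Manager Rahimi requires four-fifths of the disinterested managers present (9 − 3 = 6). 4/5 of 6 = 4.80, rounded up to 5, so 5 affirmative votes are needed; 4 voted in favor. Not satisfied.

Invalid — vote requirement not satisfied.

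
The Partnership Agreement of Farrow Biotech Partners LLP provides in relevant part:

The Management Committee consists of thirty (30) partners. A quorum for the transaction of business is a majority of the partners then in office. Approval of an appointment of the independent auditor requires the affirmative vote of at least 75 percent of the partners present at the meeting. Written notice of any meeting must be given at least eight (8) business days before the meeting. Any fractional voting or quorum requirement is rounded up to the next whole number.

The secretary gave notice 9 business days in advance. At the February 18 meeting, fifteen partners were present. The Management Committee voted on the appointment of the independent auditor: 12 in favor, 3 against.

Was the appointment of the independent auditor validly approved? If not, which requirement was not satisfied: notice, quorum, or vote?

Notice: 9 business days given; 8 required (9 ≥ 8). Satisfied.
Quorum: 15 present; quorum is 16. Not satisfied.
Vote: the appointment of the independent auditor requires three-fourths of the partners present (15). 3/4 of 15 = 11.25, rounded up to 12, so 12 affirmative votes are needed; 12 voted in favor. Satisfied. (Moot — without a quorum no business can be validly transacted.)

Invalid — quorum requirement not satisfied.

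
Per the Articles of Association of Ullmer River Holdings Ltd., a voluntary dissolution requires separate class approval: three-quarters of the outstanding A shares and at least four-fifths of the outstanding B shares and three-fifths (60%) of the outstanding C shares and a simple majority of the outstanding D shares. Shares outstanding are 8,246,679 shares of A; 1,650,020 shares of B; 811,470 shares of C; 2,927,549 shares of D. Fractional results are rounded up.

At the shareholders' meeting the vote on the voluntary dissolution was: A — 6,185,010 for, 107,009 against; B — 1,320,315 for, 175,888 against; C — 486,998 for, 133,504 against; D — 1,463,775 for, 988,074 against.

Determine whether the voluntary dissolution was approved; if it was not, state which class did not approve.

Approved — every class gave the required vote.

A: 3/4 of 8246679 = 6185009.25, rounded up to 6185010; 6,185,010 required, 6,185,010 in favor — approved.
B: 4/5 of 1650020 = 1320016; 1,320,016 required, 1,320,315 in favor — approved.
C: 3/5 of 811470 = 486882; 486,882 required, 486,998 in favor — approved.
D: a majority of 2927549 is 1463775; 1,463,775 required, 1,463,775 in favor — approved.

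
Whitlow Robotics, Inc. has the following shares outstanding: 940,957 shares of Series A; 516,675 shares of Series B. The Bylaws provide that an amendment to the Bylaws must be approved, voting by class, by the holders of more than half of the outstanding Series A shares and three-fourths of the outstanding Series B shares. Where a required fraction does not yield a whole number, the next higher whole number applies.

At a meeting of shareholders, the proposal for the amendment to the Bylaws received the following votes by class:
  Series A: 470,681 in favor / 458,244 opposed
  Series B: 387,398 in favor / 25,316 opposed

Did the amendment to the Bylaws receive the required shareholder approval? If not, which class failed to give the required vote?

Not approved — the Series B shares did not give the required vote.

Series A: a majority of 940957 is 470479; 470,479 required, 470,681 in favor — approved.
Series B: 3/4 of 516675 = 387506.25, rounded up to 387507; 387,507 required, 387,398 in favor — not approved.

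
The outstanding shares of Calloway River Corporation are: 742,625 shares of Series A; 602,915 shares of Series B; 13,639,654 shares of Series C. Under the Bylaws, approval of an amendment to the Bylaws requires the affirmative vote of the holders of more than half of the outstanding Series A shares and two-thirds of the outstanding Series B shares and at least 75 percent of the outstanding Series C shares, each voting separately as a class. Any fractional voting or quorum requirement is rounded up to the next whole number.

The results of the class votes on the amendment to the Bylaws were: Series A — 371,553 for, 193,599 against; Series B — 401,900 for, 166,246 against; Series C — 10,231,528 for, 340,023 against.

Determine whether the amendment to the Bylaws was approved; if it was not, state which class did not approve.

Series A: a majority of 742625 is 371313; 371,313 required, 371,553 in favor — approved.
Series B: 2/3 of 602915 = 401943.33, rounded up to 401944; 401,944 required, 401,900 in favor — not approved.
Series C: 3/4 of 13639654 = 10229740.50, rounded up to 10229741; 10,229,741 required, 10,231,528 in favor — approved.

Not approved — the Series B shares did not give the required vote.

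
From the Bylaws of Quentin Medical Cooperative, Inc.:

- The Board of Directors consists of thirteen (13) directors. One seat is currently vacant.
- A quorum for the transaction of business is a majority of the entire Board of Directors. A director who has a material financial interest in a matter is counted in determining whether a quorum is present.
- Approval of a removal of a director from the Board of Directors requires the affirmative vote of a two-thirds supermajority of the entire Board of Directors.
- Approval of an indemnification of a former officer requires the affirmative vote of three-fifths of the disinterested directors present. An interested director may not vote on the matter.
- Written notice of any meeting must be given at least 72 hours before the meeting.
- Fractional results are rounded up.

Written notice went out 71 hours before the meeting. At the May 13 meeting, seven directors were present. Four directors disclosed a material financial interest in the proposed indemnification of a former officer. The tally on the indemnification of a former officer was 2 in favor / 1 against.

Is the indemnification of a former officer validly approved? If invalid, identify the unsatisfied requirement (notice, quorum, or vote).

Invalid — notice requirement not satisfied.

Notice: 71 hours given; 72 required (71 < 72). Not satisfied.
Quorum: 7 present (interested directors count toward quorum); quorum is 7. Satisfied.
Vote: the indemnification of a former officer requires three-fifths of the disinterested directors present (7 − 4 = 3). 3/5 of 3 = 1.80, rounded up to 2, so 2 affirmative votes are needed; 2 voted in favor. Satisfied.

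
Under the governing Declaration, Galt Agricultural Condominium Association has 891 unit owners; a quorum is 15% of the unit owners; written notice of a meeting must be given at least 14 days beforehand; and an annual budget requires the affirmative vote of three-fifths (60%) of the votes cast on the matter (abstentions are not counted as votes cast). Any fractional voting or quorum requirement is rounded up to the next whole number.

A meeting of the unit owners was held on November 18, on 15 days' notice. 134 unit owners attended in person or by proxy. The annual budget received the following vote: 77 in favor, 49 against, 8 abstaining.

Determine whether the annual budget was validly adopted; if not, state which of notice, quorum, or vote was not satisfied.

Notice: 15 days given; 14 required. Satisfied.
Quorum: 15% of 891 = 133.65, rounded up to 134; 134 present. Satisfied.
Vote: requires three-fifths of the votes cast (134 − 8 abstaining = 126); 3/5 of 126 = 75.60, rounded up to 76, so 76 needed; 77 in favor. Satisfied.

Valid — all requirements satisfied.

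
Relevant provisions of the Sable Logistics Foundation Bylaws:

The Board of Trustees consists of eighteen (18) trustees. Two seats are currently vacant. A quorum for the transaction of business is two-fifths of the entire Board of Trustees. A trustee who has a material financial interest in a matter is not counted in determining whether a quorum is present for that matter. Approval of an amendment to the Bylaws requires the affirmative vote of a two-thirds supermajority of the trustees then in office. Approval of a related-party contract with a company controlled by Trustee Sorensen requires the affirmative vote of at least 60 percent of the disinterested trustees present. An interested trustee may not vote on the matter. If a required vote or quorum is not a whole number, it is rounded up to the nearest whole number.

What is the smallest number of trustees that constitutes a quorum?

8

2/5 of 18 = 7.20, rounded up to 8.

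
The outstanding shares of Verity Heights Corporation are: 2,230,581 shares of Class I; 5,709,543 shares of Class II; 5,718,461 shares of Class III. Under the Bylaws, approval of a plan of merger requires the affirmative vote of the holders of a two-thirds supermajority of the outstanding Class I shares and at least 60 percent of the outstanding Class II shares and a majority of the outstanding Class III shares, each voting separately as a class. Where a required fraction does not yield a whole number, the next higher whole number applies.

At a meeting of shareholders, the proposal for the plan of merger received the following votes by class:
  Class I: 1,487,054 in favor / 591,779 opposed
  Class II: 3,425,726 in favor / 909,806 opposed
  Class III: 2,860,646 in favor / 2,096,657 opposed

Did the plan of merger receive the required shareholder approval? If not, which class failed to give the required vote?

Approved — every class gave the required vote.

Class I: 2/3 of 2230581 = 1487054; 1,487,054 required, 1,487,054 in favor — approved.
Class II: 3/5 of 5709543 = 3425725.80, rounded up to 3425726; 3,425,726 required, 3,425,726 in favor — approved.
Class III: a majority of 5718461 is 2859231; 2,859,231 required, 2,860,646 in favor — approved.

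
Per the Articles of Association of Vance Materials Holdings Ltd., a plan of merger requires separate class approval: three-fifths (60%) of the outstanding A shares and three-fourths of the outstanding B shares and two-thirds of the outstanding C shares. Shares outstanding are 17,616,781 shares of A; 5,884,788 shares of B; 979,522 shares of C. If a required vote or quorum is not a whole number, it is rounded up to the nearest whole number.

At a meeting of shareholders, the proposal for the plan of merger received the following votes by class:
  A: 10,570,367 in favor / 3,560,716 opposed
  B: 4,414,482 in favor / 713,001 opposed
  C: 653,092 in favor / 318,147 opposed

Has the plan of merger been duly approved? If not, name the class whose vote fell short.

Approved — every class gave the required vote.

A: 3/5 of 17616781 = 10570068.60, rounded up to 10570069; 10,570,069 required, 10,570,367 in favor — approved.
B: 3/4 of 5884788 = 4413591; 4,413,591 required, 4,414,482 in favor — approved.
C: 2/3 of 979522 = 653014.67, rounded up to 653015; 653,015 required, 653,092 in favor — approved.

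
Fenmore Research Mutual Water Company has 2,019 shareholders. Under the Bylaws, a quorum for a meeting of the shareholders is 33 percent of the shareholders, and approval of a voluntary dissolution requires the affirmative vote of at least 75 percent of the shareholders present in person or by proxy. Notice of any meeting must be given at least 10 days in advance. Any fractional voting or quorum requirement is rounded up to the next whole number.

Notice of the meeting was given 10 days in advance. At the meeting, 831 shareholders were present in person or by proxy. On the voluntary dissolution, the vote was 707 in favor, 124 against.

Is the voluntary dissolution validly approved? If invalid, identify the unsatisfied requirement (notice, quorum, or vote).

Notice: 10 days given; 10 required. Satisfied.
Quorum: 33% of 2,019 = 666.27, rounded up to 667; 831 present. Satisfied.
Vote: requires three-fourths of those present (831); 3/4 of 831 = 623.25, rounded up to 624, so 624 needed; 707 in favor. Satisfied.

Valid — all requirements satisfied.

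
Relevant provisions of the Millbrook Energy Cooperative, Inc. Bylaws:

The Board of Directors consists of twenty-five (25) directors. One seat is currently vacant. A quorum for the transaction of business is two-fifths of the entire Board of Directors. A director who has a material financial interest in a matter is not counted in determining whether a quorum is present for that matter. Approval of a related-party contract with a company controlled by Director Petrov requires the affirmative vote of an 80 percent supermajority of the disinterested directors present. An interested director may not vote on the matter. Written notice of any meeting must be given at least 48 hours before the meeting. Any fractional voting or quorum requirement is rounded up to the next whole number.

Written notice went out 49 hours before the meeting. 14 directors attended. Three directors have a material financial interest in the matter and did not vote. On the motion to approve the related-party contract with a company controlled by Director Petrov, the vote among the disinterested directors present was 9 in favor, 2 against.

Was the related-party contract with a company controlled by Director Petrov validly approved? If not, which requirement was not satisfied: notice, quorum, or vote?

Valid — all requirements satisfied.

Notice: 49 hours given; 48 required (49 ≥ 48). Satisfied.
Quorum: 14 present, but the 3 interested directors do not count, leaving 11. Quorum is 10. Satisfied.
Vote: the related-party contract with a company controlled by Director Petrov requires four-fifths of the disinterested directors present (14 − 3 = 11). 4/5 of 11 = 8.80, rounded up to 9, so 9 affirmative votes are needed; 9 voted in favor. Satisfied.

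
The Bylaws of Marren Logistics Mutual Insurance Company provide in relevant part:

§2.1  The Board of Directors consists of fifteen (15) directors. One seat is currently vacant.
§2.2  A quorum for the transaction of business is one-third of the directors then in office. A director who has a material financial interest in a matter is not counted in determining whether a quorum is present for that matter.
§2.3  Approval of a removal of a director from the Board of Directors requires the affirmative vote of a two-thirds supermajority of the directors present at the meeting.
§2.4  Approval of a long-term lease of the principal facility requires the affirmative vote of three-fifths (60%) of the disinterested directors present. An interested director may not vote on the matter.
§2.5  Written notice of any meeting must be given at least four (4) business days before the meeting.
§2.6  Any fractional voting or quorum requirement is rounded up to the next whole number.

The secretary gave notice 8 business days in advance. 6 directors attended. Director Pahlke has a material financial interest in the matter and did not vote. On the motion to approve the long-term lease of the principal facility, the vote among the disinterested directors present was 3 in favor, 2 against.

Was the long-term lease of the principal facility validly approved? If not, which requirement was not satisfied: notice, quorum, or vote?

Valid — all requirements satisfied.

Notice: 8 business days given; 4 required (8 ≥ 4). Satisfied.
Quorum: 6 present, but the 1 interested director does not count, leaving 5. Quorum is 5. Satisfied.
Vote: the long-term lease of the principal facility requires three-fifths of the disinterested directors present (6 − 1 = 5). 3/5 of 5 = 3, so 3 affirmative votes are needed; 3 voted in favor. Satisfied.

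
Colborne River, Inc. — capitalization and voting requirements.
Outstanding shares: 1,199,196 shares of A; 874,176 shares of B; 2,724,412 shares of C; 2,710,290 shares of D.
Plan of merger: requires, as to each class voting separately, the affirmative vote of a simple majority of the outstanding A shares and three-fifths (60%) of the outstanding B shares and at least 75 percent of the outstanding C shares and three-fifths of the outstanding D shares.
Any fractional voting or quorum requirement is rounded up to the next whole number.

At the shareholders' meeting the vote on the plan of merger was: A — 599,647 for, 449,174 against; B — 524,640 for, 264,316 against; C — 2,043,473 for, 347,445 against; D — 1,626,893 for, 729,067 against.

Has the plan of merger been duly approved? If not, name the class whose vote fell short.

A: a majority of 1199196 is 599599; 599,599 required, 599,647 in favor — approved.
B: 3/5 of 874176 = 524505.60, rounded up to 524506; 524,506 required, 524,640 in favor — approved.
C: 3/4 of 2724412 = 2043309; 2,043,309 required, 2,043,473 in favor — approved.
D: 3/5 of 2710290 = 1626174; 1,626,174 required, 1,626,893 in favor — approved.

Approved — every class gave the required vote.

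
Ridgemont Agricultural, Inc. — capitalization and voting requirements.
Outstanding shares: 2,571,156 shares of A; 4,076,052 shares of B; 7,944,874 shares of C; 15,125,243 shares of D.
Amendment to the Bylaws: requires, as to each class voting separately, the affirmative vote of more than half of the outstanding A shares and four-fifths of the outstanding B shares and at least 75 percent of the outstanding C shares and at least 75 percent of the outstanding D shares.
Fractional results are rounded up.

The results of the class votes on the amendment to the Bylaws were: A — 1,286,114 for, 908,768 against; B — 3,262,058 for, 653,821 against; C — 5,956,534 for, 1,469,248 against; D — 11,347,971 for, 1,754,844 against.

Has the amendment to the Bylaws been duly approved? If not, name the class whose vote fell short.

A: a majority of 2571156 is 1285579; 1,285,579 required, 1,286,114 in favor — approved.
B: 4/5 of 4076052 = 3260841.60, rounded up to 3260842; 3,260,842 required, 3,262,058 in favor — approved.
C: 3/4 of 7944874 = 5958655.50, rounded up to 5958656; 5,958,656 required, 5,956,534 in favor — not approved.
D: 3/4 of 15125243 = 11343932.25, rounded up to 11343933; 11,343,933 required, 11,347,971 in favor — approved.

Not approved — the C shares did not give the required vote.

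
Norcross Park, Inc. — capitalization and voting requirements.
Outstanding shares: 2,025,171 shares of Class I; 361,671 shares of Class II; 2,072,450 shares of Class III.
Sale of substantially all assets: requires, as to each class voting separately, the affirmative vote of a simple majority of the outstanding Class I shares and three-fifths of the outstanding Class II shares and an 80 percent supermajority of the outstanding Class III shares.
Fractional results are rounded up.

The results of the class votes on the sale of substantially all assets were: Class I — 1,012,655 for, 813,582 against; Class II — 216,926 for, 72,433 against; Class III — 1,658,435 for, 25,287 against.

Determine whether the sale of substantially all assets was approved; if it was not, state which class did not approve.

Not approved — the Class II shares did not give the required vote.

Class I: a majority of 2025171 is 1012586; 1,012,586 required, 1,012,655 in favor — approved.
Class II: 3/5 of 361671 = 217002.60, rounded up to 217003; 217,003 required, 216,926 in favor — not approved.
Class III: 4/5 of 2072450 = 1657960; 1,657,960 required, 1,658,435 in favor — approved.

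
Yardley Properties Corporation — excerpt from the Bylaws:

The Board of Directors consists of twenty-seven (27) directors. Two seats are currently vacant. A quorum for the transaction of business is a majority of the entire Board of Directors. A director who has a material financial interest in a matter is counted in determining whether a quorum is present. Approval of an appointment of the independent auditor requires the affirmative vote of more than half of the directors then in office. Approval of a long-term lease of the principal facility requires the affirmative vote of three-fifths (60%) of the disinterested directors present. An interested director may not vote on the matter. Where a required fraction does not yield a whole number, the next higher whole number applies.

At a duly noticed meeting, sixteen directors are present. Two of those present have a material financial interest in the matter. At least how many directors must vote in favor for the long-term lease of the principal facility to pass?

9

The long-term lease of the principal facility requires three-fifths of the disinterested directors present (16 − 2 = 14).
3/5 of 14 = 8.40, rounded up to 9.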